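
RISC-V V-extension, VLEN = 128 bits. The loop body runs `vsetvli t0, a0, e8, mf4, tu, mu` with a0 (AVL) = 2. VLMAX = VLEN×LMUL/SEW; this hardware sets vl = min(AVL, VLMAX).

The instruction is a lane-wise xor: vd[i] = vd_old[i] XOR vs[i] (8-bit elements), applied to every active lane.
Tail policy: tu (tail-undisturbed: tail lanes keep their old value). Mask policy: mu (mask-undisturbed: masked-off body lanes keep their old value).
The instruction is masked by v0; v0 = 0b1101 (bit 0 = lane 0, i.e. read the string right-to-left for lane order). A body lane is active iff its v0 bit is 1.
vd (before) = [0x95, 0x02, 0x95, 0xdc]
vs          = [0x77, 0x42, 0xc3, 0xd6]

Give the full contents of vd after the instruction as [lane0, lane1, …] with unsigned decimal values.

vd = [226, 2, 149, 220]

lanes per group: 128·1/4/8 = 4
vl ← min(2, 4) = 2
vd[0] xor(0x95,0x77) -> 0xe2
vd[1] mask-off/keep -> 0x02
vd[2] tail/keep -> 0x95
vd[3] tail/keep -> 0xdc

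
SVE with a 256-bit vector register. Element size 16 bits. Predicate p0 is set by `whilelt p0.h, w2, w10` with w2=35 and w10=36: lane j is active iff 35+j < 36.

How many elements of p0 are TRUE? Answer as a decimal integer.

vl = 1

256-bit reg / 16-bit elem → 16 lanes
active while 35+j < 36, i.e. j ∈ [0,1) capped at 16 ⇒ 1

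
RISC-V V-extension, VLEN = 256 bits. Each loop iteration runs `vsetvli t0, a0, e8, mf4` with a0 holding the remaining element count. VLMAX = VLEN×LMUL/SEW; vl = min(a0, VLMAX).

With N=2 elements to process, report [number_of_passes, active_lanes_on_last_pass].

VLMAX = (256 × 1/4) / 8 = 8 lanes
iterations = ceil(2/8) = 1; final-pass vl = 2

[iterations, last_vl] = [1, 2]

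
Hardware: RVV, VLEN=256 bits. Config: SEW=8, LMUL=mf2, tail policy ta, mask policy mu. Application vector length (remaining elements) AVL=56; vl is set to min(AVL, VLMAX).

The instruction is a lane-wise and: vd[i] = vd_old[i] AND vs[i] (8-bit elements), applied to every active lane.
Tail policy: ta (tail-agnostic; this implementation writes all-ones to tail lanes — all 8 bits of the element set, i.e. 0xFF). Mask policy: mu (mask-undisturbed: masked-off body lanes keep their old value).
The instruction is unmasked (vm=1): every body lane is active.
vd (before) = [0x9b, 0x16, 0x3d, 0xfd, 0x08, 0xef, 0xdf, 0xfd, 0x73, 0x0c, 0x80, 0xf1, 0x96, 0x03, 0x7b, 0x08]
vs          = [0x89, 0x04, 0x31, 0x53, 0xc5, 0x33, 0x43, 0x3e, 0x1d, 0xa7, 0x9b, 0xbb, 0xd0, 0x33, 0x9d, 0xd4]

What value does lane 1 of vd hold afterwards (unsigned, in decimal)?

vd[1] = 4

VLMAX = (256 × 1/2) / 8 = 16 lanes
vl ← min(56, 16) = 16
vd[0] and(0x9b,0x89) -> 0x89
vd[1] and(0x16,0x04) -> 0x04
vd[2] and(0x3d,0x31) -> 0x31
vd[3] and(0xfd,0x53) -> 0x51
vd[4] and(0x08,0xc5) -> 0x00
vd[5] and(0xef,0x33) -> 0x23
vd[6] and(0xdf,0x43) -> 0x43
vd[7] and(0xfd,0x3e) -> 0x3c
vd[8] and(0x73,0x1d) -> 0x11
vd[9] and(0x0c,0xa7) -> 0x04
vd[10] and(0x80,0x9b) -> 0x80
vd[11] and(0xf1,0xbb) -> 0xb1
vd[12] and(0x96,0xd0) -> 0x90
vd[13] and(0x03,0x33) -> 0x03
vd[14] and(0x7b,0x9d) -> 0x19
vd[15] and(0x08,0xd4) -> 0x00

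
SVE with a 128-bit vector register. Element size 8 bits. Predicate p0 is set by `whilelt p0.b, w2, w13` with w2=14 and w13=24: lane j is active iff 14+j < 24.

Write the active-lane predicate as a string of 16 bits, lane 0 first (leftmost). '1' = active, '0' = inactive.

register lanes = 128/8 = 16
active while 14+j < 24, i.e. j ∈ [0,10) capped at 16 ⇒ 10
bits (lane 0 leftmost): 1111111111000000

predicate = 1111111111000000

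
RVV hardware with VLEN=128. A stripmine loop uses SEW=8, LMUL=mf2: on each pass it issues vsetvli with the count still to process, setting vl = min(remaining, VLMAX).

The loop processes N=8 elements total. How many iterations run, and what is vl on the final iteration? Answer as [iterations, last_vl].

[iterations, last_vl] = [1, 8]

lanes per group: 128·1/2/8 = 8
iterations = ceil(8/8) = 1; final-pass vl = 8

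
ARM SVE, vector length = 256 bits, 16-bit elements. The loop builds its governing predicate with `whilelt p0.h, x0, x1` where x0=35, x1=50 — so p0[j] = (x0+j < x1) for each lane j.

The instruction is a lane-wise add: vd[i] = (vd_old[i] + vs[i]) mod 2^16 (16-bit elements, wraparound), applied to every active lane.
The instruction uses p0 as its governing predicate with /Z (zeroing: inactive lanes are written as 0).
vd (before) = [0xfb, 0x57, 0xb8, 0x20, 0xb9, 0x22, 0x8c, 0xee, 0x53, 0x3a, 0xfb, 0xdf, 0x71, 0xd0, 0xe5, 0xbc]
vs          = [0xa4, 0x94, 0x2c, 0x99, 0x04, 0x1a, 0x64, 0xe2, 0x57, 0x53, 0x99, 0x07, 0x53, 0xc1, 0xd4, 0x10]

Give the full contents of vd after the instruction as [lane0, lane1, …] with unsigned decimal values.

vd = [415, 235, 228, 185, 189, 60, 240, 464, 170, 141, 404, 230, 196, 401, 441, 0]

256-bit reg / 16-bit elem → 16 lanes
active while 35+j < 50, i.e. j ∈ [0,15) capped at 16 ⇒ 15
  i=0: add(0xfb,0xa4) → 415
  i=1: add(0x57,0x94) → 235
  i=2: add(0xb8,0x2c) → 228
  i=3: add(0x20,0x99) → 185
  i=4: add(0xb9,0x04) → 189
  i=5: add(0x22,0x1a) → 60
  i=6: add(0x8c,0x64) → 240
  i=7: add(0xee,0xe2) → 464
  i=8: add(0x53,0x57) → 170
  i=9: add(0x3a,0x53) → 141
  i=10: add(0xfb,0x99) → 404
  i=11: add(0xdf,0x07) → 230
  i=12: add(0x71,0x53) → 196
  i=13: add(0xd0,0xc1) → 401
  i=14: add(0xe5,0xd4) → 441
  i=15: tail/zero → 0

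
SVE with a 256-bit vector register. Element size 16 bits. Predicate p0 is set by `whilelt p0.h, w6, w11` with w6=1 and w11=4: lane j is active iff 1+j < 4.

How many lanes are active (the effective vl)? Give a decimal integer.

vl = 3

register lanes = 256/16 = 16
p0[j] = (1+j < 4); true for j=0..2 → 3 lanes set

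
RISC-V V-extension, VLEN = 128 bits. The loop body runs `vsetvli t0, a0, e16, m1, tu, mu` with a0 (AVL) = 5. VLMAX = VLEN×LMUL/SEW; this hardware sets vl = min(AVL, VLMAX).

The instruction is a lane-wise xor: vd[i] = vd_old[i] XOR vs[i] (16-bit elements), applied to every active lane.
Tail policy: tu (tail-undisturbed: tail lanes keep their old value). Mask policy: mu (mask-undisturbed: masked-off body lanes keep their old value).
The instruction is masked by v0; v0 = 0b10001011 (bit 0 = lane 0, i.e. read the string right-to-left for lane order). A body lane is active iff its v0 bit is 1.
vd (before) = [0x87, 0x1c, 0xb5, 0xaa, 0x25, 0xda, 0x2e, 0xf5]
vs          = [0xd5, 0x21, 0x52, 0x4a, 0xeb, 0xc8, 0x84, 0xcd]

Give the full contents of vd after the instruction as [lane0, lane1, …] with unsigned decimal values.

lanes per group: 128·1/16 = 8
AVL=5 ≤ VLMAX=8, so vl = 5
[0] xor(0x87,0xd5) = 0x52
[1] xor(0x1c,0x21) = 0x3d
[2] mask-off/keep = 0xb5
[3] xor(0xaa,0x4a) = 0xe0
[4] mask-off/keep = 0x25
[5] tail/keep = 0xda
[6] tail/keep = 0x2e
[7] tail/keep = 0xf5

vd = [82, 61, 181, 224, 37, 218, 46, 245]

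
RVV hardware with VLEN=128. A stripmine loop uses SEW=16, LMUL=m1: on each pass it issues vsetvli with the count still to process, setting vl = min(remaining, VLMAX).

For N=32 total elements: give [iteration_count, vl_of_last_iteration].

[iterations, last_vl] = [4, 8]

lanes per group: 128·1/16 = 8
32 elements at 8/iter → 4 passes, remainder 8 on the last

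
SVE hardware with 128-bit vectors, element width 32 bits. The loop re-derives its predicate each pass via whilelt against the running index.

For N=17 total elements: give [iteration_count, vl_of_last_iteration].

[iterations, last_vl] = [5, 1]

lane count: 128 div 32 = 4
iterations = ceil(17/4) = 5; final-pass vl = 1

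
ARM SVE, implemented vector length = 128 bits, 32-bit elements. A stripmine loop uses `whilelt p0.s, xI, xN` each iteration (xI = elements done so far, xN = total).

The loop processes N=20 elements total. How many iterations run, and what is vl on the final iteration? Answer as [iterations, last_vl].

[iterations, last_vl] = [5, 4]

lane count: 128 div 32 = 4
20 elements at 4/iter → 5 passes, remainder 4 on the last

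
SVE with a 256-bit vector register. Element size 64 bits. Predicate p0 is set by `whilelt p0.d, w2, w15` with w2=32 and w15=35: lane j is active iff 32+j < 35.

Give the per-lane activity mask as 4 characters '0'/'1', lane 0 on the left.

256-bit reg / 64-bit elem → 4 lanes
p0[j] = (32+j < 35); true for j=0..2 → 3 lanes set
bits (lane 0 leftmost): 1110

predicate = 1110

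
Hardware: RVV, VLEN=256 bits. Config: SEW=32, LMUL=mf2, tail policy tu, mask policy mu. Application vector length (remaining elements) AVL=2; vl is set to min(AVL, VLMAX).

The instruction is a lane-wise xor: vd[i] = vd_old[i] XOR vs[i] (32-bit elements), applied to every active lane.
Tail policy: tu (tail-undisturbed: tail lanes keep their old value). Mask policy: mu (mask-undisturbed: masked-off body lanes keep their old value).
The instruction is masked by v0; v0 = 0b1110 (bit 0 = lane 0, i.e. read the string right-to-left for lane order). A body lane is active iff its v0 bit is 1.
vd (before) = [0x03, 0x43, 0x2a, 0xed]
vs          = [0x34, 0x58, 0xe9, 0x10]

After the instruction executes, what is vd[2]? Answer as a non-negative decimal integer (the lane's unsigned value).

lanes per group: 256·1/2/32 = 4
vl ← min(2, 4) = 2
  i=0: mask-off/keep → 3
  i=1: xor(0x43,0x58) → 27
  i=2: tail/keep → 42
  i=3: tail/keep → 237

vd[2] = 42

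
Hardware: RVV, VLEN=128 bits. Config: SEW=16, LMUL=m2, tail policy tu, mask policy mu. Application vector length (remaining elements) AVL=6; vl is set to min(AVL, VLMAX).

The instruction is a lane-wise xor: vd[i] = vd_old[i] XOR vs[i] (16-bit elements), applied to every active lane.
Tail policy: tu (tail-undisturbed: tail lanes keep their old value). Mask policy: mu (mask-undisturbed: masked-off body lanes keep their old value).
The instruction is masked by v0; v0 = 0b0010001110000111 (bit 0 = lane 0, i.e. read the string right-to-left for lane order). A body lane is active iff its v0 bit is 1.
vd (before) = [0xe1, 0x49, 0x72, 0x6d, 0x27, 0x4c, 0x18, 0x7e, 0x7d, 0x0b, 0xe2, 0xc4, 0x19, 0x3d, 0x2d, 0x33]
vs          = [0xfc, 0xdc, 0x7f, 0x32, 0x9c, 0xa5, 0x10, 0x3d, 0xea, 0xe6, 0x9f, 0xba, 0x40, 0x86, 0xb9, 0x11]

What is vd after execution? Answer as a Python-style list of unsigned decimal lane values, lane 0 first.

vd = [29, 149, 13, 109, 39, 76, 24, 126, 125, 11, 226, 196, 25, 61, 45, 51]

VLMAX = VLEN×LMUL/SEW = 128×2/16 = 16
AVL=6 ≤ VLMAX=16, so vl = 6
[0] xor(0xe1,0xfc) = 0x1d
[1] xor(0x49,0xdc) = 0x95
[2] xor(0x72,0x7f) = 0x0d
[3] mask-off/keep = 0x6d
[4] mask-off/keep = 0x27
[5] mask-off/keep = 0x4c
[6] tail/keep = 0x18
[7] tail/keep = 0x7e
[8] tail/keep = 0x7d
[9] tail/keep = 0x0b
[10] tail/keep = 0xe2
[11] tail/keep = 0xc4
[12] tail/keep = 0x19
[13] tail/keep = 0x3d
[14] tail/keep = 0x2d
[15] tail/keep = 0x33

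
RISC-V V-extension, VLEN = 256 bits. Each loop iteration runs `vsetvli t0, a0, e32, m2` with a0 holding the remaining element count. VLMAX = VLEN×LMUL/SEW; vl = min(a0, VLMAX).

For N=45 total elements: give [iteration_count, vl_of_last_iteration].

[iterations, last_vl] = [3, 13]

VLMAX = VLEN×LMUL/SEW = 256×2/32 = 16
iterations = ceil(45/16) = 3; final-pass vl = 13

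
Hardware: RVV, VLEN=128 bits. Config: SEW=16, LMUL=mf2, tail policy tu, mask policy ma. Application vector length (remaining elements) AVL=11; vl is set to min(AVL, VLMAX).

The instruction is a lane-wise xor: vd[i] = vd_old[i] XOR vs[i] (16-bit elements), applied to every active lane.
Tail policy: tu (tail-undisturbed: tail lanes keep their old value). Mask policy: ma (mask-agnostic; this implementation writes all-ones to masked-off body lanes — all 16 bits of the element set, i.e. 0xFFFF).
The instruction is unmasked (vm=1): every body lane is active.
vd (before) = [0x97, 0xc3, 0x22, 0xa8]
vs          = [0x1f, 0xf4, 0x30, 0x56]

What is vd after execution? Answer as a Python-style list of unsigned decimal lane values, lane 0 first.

lanes per group: 128·1/2/16 = 4
vl ← min(11, 4) = 4
lane  0: xor(0x97,0x1f) ⇒ 0x88
lane  1: xor(0xc3,0xf4) ⇒ 0x37
lane  2: xor(0x22,0x30) ⇒ 0x12
lane  3: xor(0xa8,0x56) ⇒ 0xfe

vd = [136, 55, 18, 254]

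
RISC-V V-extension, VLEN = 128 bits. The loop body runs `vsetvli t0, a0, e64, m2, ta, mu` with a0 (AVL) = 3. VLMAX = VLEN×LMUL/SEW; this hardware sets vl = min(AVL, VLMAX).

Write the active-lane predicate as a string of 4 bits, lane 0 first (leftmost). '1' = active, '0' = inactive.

predicate = 1110

VLMAX = (128 × 2) / 64 = 4 lanes
AVL=3 ≤ VLMAX=4, so vl = 3
bits (lane 0 leftmost): 1110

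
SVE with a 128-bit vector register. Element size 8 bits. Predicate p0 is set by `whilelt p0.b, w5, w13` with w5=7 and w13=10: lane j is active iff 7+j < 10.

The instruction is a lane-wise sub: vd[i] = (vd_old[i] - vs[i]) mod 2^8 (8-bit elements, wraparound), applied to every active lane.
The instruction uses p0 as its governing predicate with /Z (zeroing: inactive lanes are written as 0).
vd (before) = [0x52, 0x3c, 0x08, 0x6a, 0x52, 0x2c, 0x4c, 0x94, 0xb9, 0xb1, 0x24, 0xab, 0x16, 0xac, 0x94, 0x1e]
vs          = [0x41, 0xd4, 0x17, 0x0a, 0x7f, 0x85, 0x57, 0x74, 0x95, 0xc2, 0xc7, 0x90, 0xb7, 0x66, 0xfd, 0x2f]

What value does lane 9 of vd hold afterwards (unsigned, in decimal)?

128-bit reg / 8-bit elem → 16 lanes
p0[j] = (7+j < 10); true for j=0..2 → 3 lanes set
vd[0] sub(0x52,0x41) -> 0x11
vd[1] sub(0x3c,0xd4) -> 0x68
vd[2] sub(0x08,0x17) -> 0xf1
vd[3] tail/zero -> 0x00
vd[4] tail/zero -> 0x00
vd[5] tail/zero -> 0x00
vd[6] tail/zero -> 0x00
vd[7] tail/zero -> 0x00
vd[8] tail/zero -> 0x00
vd[9] tail/zero -> 0x00
vd[10] tail/zero -> 0x00
vd[11] tail/zero -> 0x00
vd[12] tail/zero -> 0x00
vd[13] tail/zero -> 0x00
vd[14] tail/zero -> 0x00
vd[15] tail/zero -> 0x00

vd[9] = 0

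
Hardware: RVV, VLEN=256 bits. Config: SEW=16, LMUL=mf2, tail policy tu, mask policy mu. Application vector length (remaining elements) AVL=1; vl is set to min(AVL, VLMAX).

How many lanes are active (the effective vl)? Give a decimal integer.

vl = 1

VLMAX = VLEN×LMUL/SEW = 256×1/2/16 = 8
AVL=1 ≤ VLMAX=8, so vl = 1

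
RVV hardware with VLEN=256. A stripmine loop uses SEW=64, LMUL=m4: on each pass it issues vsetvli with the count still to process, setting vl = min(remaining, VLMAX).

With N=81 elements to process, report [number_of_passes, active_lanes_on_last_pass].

VLMAX = (256 × 4) / 64 = 16 lanes
81 elements at 16/iter → 6 passes, remainder 1 on the last

[iterations, last_vl] = [6, 1]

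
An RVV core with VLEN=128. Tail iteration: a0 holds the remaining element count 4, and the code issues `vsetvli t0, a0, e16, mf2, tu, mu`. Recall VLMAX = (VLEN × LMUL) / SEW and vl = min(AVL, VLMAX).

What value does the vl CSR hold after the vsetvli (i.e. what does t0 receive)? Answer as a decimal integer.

VLMAX = VLEN×LMUL/SEW = 128×1/2/16 = 4
AVL=4 ≤ VLMAX=4, so vl = 4

vl = 4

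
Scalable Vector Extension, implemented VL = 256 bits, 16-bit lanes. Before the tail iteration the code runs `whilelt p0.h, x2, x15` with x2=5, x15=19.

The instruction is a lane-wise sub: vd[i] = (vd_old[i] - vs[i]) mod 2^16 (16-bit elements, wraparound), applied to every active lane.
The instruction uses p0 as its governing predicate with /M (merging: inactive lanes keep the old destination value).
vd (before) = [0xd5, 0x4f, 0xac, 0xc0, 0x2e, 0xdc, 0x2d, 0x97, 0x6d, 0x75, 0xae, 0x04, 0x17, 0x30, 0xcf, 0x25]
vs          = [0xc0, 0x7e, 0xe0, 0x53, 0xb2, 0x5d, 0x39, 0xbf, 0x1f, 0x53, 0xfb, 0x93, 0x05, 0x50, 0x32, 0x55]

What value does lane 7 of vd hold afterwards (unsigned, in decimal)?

vd[7] = 65496

register lanes = 256/16 = 16
whilelt: lane j active iff 5+j < 19 → j < 14 → 14 active
lane  0: sub(0xd5,0xc0) ⇒ 0x15
lane  1: sub(0x4f,0x7e) ⇒ 0xffd1
lane  2: sub(0xac,0xe0) ⇒ 0xffcc
lane  3: sub(0xc0,0x53) ⇒ 0x6d
lane  4: sub(0x2e,0xb2) ⇒ 0xff7c
lane  5: sub(0xdc,0x5d) ⇒ 0x7f
lane  6: sub(0x2d,0x39) ⇒ 0xfff4
lane  7: sub(0x97,0xbf) ⇒ 0xffd8
lane  8: sub(0x6d,0x1f) ⇒ 0x4e
lane  9: sub(0x75,0x53) ⇒ 0x22
lane 10: sub(0xae,0xfb) ⇒ 0xffb3
lane 11: sub(0x04,0x93) ⇒ 0xff71
lane 12: sub(0x17,0x05) ⇒ 0x12
lane 13: sub(0x30,0x50) ⇒ 0xffe0
lane 14: tail/keep ⇒ 0xcf
lane 15: tail/keep ⇒ 0x25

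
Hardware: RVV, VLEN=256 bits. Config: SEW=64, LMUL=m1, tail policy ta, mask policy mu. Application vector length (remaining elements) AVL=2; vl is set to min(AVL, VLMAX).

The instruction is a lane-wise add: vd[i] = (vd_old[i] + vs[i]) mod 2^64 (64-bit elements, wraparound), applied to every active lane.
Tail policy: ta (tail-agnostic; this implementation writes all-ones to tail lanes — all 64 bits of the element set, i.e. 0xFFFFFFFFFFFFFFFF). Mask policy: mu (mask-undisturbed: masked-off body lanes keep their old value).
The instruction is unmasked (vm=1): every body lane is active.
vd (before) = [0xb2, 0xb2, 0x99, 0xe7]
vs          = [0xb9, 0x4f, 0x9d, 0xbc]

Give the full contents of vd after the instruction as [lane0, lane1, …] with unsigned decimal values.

VLMAX = (256 × 1) / 64 = 4 lanes
vl = min(AVL, VLMAX) = min(2, 4) = 2
lane  0: add(0xb2,0xb9) ⇒ 0x16b
lane  1: add(0xb2,0x4f) ⇒ 0x101
lane  2: tail/ones ⇒ 0xffffffffffffffff
lane  3: tail/ones ⇒ 0xffffffffffffffff

vd = [363, 257, 18446744073709551615, 18446744073709551615]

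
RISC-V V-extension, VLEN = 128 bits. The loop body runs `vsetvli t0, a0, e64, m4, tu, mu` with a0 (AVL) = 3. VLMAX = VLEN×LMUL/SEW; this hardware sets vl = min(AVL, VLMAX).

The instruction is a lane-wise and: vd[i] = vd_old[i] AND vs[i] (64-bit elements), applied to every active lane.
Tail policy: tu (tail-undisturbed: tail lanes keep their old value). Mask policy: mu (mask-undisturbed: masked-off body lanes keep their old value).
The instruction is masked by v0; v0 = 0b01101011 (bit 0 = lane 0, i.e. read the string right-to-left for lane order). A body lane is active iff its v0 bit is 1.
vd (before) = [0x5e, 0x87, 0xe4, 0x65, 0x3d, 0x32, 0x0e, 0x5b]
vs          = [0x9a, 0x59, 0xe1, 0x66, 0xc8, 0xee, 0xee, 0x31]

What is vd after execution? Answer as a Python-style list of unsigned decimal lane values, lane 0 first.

vd = [26, 1, 228, 101, 61, 50, 14, 91]

VLMAX = VLEN×LMUL/SEW = 128×4/64 = 8
vl ← min(3, 8) = 3
  i=0: and(0x5e,0x9a) → 26
  i=1: and(0x87,0x59) → 1
  i=2: mask-off/keep → 228
  i=3: tail/keep → 101
  i=4: tail/keep → 61
  i=5: tail/keep → 50
  i=6: tail/keep → 14
  i=7: tail/keep → 91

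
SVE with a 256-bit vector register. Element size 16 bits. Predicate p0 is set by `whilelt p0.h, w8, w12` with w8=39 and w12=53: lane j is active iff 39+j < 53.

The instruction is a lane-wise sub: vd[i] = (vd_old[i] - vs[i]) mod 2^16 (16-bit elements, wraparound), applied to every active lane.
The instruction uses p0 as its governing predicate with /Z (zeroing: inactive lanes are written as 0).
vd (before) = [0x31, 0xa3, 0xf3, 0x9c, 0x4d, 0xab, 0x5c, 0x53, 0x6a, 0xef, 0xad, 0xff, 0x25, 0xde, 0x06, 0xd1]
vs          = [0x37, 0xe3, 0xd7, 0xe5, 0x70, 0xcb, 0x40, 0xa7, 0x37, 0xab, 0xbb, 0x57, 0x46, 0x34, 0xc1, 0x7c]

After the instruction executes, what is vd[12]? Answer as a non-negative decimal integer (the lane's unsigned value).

lane count: 256 div 16 = 16
p0[j] = (39+j < 53); true for j=0..13 → 14 lanes set
[0] sub(0x31,0x37) = 0xfffa
[1] sub(0xa3,0xe3) = 0xffc0
[2] sub(0xf3,0xd7) = 0x1c
[3] sub(0x9c,0xe5) = 0xffb7
[4] sub(0x4d,0x70) = 0xffdd
[5] sub(0xab,0xcb) = 0xffe0
[6] sub(0x5c,0x40) = 0x1c
[7] sub(0x53,0xa7) = 0xffac
[8] sub(0x6a,0x37) = 0x33
[9] sub(0xef,0xab) = 0x44
[10] sub(0xad,0xbb) = 0xfff2
[11] sub(0xff,0x57) = 0xa8
[12] sub(0x25,0x46) = 0xffdf
[13] sub(0xde,0x34) = 0xaa
[14] tail/zero = 0x00
[15] tail/zero = 0x00

vd[12] = 65503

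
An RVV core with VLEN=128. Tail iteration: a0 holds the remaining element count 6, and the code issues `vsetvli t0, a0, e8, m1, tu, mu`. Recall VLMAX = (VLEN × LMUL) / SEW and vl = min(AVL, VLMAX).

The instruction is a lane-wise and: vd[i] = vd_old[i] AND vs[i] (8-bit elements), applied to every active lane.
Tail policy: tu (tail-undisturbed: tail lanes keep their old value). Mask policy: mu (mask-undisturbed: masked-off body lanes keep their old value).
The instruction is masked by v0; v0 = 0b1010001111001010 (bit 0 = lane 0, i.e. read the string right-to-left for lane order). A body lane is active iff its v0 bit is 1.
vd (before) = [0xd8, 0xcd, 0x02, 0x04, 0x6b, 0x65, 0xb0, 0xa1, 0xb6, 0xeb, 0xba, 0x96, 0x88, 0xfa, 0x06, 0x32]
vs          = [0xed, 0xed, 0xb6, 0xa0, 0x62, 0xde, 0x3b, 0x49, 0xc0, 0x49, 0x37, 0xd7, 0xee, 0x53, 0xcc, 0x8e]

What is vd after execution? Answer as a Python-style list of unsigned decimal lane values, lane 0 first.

vd = [216, 205, 2, 0, 107, 101, 176, 161, 182, 235, 186, 150, 136, 250, 6, 50]

lanes per group: 128·1/8 = 16
vl = min(AVL, VLMAX) = min(6, 16) = 6
[0] mask-off/keep = 0xd8
[1] and(0xcd,0xed) = 0xcd
[2] mask-off/keep = 0x02
[3] and(0x04,0xa0) = 0x00
[4] mask-off/keep = 0x6b
[5] mask-off/keep = 0x65
[6] tail/keep = 0xb0
[7] tail/keep = 0xa1
[8] tail/keep = 0xb6
[9] tail/keep = 0xeb
[10] tail/keep = 0xba
[11] tail/keep = 0x96
[12] tail/keep = 0x88
[13] tail/keep = 0xfa
[14] tail/keep = 0x06
[15] tail/keep = 0x32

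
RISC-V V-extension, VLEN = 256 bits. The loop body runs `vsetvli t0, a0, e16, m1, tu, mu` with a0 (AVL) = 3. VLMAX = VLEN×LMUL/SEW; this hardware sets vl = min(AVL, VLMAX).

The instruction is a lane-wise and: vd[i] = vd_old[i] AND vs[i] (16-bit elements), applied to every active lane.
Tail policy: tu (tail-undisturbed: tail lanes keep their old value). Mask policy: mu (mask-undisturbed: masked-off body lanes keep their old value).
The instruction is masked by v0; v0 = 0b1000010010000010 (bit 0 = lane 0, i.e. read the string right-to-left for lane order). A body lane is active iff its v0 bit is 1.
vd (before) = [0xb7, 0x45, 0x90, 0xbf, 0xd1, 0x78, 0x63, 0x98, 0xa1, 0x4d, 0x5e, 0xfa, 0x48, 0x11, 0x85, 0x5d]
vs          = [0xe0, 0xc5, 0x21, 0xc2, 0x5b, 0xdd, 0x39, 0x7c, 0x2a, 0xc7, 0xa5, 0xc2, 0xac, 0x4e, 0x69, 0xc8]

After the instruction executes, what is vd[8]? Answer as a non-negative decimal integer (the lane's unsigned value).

VLMAX = (256 × 1) / 16 = 16 lanes
AVL=3 ≤ VLMAX=16, so vl = 3
lane  0: mask-off/keep ⇒ 0xb7
lane  1: and(0x45,0xc5) ⇒ 0x45
lane  2: mask-off/keep ⇒ 0x90
lane  3: tail/keep ⇒ 0xbf
lane  4: tail/keep ⇒ 0xd1
lane  5: tail/keep ⇒ 0x78
lane  6: tail/keep ⇒ 0x63
lane  7: tail/keep ⇒ 0x98
lane  8: tail/keep ⇒ 0xa1
lane  9: tail/keep ⇒ 0x4d
lane 10: tail/keep ⇒ 0x5e
lane 11: tail/keep ⇒ 0xfa
lane 12: tail/keep ⇒ 0x48
lane 13: tail/keep ⇒ 0x11
lane 14: tail/keep ⇒ 0x85
lane 15: tail/keep ⇒ 0x5d

vd[8] = 161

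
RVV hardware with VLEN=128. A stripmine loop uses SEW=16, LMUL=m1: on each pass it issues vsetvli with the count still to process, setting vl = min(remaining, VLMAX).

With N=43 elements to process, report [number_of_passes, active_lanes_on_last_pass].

[iterations, last_vl] = [6, 3]

VLMAX = VLEN×LMUL/SEW = 128×1/16 = 8
43 elements at 8/iter → 6 passes, remainder 3 on the last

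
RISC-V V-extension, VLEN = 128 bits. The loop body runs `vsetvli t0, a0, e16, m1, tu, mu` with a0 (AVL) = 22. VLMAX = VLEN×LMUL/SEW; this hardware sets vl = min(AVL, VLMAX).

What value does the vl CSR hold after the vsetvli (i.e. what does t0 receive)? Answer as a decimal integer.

lanes per group: 128·1/16 = 8
vl ← min(22, 8) = 8

vl = 8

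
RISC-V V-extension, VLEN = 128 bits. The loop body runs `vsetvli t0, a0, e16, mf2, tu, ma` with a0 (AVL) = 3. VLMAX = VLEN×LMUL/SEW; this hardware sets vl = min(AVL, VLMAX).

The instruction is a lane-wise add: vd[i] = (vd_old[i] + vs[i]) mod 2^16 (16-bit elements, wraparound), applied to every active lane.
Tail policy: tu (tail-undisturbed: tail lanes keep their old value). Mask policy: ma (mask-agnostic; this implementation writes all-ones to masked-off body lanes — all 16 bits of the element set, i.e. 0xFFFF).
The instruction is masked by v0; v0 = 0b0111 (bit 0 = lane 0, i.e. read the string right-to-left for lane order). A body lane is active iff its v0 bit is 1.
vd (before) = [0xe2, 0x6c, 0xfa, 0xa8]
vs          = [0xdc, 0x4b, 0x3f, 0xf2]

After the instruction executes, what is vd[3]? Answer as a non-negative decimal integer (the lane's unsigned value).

VLMAX = VLEN×LMUL/SEW = 128×1/2/16 = 4
vl = min(AVL, VLMAX) = min(3, 4) = 3
vd[0] add(0xe2,0xdc) -> 0x1be
vd[1] add(0x6c,0x4b) -> 0xb7
vd[2] add(0xfa,0x3f) -> 0x139
vd[3] tail/keep -> 0xa8

vd[3] = 168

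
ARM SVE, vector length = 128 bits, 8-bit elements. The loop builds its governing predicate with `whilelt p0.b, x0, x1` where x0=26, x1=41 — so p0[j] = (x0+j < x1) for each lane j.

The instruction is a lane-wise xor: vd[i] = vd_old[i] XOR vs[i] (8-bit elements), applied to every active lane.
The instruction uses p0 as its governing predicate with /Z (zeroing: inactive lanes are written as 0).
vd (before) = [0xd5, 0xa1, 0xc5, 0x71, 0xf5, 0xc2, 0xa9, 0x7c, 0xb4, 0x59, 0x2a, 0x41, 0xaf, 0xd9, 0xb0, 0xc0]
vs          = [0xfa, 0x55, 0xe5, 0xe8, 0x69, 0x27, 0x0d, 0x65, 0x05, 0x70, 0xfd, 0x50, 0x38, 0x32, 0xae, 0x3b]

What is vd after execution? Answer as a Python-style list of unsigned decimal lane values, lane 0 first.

register lanes = 128/8 = 16
whilelt: lane j active iff 26+j < 41 → j < 15 → 15 active
lane  0: xor(0xd5,0xfa) ⇒ 0x2f
lane  1: xor(0xa1,0x55) ⇒ 0xf4
lane  2: xor(0xc5,0xe5) ⇒ 0x20
lane  3: xor(0x71,0xe8) ⇒ 0x99
lane  4: xor(0xf5,0x69) ⇒ 0x9c
lane  5: xor(0xc2,0x27) ⇒ 0xe5
lane  6: xor(0xa9,0x0d) ⇒ 0xa4
lane  7: xor(0x7c,0x65) ⇒ 0x19
lane  8: xor(0xb4,0x05) ⇒ 0xb1
lane  9: xor(0x59,0x70) ⇒ 0x29
lane 10: xor(0x2a,0xfd) ⇒ 0xd7
lane 11: xor(0x41,0x50) ⇒ 0x11
lane 12: xor(0xaf,0x38) ⇒ 0x97
lane 13: xor(0xd9,0x32) ⇒ 0xeb
lane 14: xor(0xb0,0xae) ⇒ 0x1e
lane 15: tail/zero ⇒ 0x00

vd = [47, 244, 32, 153, 156, 229, 164, 25, 177, 41, 215, 17, 151, 235, 30, 0]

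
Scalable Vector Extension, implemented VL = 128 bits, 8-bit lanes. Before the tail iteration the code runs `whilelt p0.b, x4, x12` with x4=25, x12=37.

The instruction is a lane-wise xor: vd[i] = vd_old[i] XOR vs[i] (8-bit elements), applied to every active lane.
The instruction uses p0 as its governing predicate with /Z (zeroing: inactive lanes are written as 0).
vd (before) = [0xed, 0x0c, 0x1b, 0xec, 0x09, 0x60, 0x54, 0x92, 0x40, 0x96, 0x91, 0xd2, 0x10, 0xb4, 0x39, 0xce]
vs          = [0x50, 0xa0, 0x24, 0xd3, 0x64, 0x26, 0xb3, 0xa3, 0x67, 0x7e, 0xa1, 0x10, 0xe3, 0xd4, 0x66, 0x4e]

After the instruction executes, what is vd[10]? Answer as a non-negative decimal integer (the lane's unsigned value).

128-bit reg / 8-bit elem → 16 lanes
whilelt: lane j active iff 25+j < 37 → j < 12 → 12 active
  i=0: xor(0xed,0x50) → 189
  i=1: xor(0x0c,0xa0) → 172
  i=2: xor(0x1b,0x24) → 63
  i=3: xor(0xec,0xd3) → 63
  i=4: xor(0x09,0x64) → 109
  i=5: xor(0x60,0x26) → 70
  i=6: xor(0x54,0xb3) → 231
  i=7: xor(0x92,0xa3) → 49
  i=8: xor(0x40,0x67) → 39
  i=9: xor(0x96,0x7e) → 232
  i=10: xor(0x91,0xa1) → 48
  i=11: xor(0xd2,0x10) → 194
  i=12: tail/zero → 0
  i=13: tail/zero → 0
  i=14: tail/zero → 0
  i=15: tail/zero → 0

vd[10] = 48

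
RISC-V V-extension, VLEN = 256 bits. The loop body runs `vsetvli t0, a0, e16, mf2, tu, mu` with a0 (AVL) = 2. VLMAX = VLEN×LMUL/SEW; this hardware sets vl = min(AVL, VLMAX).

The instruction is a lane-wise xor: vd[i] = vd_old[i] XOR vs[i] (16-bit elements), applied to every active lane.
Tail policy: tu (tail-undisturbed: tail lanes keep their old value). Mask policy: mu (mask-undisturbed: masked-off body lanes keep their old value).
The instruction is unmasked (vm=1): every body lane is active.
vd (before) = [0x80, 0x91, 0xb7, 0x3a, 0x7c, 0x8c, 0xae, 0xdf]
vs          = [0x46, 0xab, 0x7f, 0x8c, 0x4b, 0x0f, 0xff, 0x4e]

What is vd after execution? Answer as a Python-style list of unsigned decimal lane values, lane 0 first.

vd = [198, 58, 183, 58, 124, 140, 174, 223]

VLMAX = VLEN×LMUL/SEW = 256×1/2/16 = 8
vl ← min(2, 8) = 2
lane  0: xor(0x80,0x46) ⇒ 0xc6
lane  1: xor(0x91,0xab) ⇒ 0x3a
lane  2: tail/keep ⇒ 0xb7
lane  3: tail/keep ⇒ 0x3a
lane  4: tail/keep ⇒ 0x7c
lane  5: tail/keep ⇒ 0x8c
lane  6: tail/keep ⇒ 0xae
lane  7: tail/keep ⇒ 0xdf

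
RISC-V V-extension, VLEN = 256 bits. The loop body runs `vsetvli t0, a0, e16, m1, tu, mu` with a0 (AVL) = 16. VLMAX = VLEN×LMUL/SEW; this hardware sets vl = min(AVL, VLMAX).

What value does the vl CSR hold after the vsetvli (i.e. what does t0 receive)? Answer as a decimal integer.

VLMAX = VLEN×LMUL/SEW = 256×1/16 = 16
vl ← min(16, 16) = 16

vl = 16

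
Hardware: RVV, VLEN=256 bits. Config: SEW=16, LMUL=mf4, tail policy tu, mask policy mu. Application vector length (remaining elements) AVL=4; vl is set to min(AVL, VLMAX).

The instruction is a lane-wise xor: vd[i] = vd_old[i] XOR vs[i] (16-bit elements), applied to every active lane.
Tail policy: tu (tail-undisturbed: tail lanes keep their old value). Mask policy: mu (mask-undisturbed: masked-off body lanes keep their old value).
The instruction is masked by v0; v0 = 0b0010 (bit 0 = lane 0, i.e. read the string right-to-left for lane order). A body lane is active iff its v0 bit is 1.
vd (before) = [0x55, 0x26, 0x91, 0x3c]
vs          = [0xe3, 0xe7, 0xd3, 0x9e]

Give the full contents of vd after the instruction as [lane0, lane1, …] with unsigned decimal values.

vd = [85, 193, 145, 60]

VLMAX = (256 × 1/4) / 16 = 4 lanes
vl ← min(4, 4) = 4
  i=0: mask-off/keep → 85
  i=1: xor(0x26,0xe7) → 193
  i=2: mask-off/keep → 145
  i=3: mask-off/keep → 60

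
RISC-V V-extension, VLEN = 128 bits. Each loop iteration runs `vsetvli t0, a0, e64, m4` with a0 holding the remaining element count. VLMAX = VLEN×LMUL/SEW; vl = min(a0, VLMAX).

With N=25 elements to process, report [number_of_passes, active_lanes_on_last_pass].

[iterations, last_vl] = [4, 1]

VLMAX = VLEN×LMUL/SEW = 128×4/64 = 8
N=25: ⌈25/8⌉ = 4 iters; last vl = 25 − 3×8 = 1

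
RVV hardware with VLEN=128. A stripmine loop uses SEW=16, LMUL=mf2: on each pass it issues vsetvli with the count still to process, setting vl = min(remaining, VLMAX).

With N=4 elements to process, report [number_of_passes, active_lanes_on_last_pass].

[iterations, last_vl] = [1, 4]

VLMAX = VLEN×LMUL/SEW = 128×1/2/16 = 4
iterations = ceil(4/4) = 1; final-pass vl = 4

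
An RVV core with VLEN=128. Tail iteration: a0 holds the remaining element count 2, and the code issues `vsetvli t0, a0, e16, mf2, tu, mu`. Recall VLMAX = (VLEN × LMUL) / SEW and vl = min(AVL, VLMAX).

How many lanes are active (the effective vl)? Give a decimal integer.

VLMAX = VLEN×LMUL/SEW = 128×1/2/16 = 4
AVL=2 ≤ VLMAX=4, so vl = 2

vl = 2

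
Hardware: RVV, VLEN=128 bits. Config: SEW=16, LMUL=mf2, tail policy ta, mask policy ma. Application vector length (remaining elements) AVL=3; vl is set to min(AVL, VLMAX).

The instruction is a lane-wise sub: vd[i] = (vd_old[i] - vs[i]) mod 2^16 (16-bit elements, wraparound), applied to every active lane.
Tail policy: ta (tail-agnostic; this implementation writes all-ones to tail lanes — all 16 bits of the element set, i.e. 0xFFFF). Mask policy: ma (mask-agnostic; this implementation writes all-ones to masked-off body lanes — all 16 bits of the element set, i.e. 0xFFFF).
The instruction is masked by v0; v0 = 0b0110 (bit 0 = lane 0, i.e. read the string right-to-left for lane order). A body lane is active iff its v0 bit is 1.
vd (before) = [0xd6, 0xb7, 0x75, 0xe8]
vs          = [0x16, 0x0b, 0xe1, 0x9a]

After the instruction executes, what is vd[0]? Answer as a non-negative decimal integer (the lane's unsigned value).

vd[0] = 65535

VLMAX = (128 × 1/2) / 16 = 4 lanes
vl = min(AVL, VLMAX) = min(3, 4) = 3
  i=0: mask-off/ones → 65535
  i=1: sub(0xb7,0x0b) → 172
  i=2: sub(0x75,0xe1) → 65428
  i=3: tail/ones → 65535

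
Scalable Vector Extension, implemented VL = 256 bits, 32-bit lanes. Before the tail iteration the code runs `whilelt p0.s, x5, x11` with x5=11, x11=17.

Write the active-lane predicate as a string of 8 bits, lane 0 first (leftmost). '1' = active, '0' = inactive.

lane count: 256 div 32 = 8
p0[j] = (11+j < 17); true for j=0..5 → 6 lanes set
bits (lane 0 leftmost): 11111100

predicate = 11111100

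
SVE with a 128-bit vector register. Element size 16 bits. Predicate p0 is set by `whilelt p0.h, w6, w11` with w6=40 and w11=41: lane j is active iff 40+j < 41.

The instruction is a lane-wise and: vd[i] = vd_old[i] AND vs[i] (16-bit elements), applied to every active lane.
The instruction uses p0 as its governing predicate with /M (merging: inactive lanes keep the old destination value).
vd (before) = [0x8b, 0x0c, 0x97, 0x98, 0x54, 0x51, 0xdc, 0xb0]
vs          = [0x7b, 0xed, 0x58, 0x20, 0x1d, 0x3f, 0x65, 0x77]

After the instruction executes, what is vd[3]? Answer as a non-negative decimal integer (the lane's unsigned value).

register lanes = 128/16 = 8
whilelt: lane j active iff 40+j < 41 → j < 1 → 1 active
vd[0] and(0x8b,0x7b) -> 0x0b
vd[1] tail/keep -> 0x0c
vd[2] tail/keep -> 0x97
vd[3] tail/keep -> 0x98
vd[4] tail/keep -> 0x54
vd[5] tail/keep -> 0x51
vd[6] tail/keep -> 0xdc
vd[7] tail/keep -> 0xb0

vd[3] = 152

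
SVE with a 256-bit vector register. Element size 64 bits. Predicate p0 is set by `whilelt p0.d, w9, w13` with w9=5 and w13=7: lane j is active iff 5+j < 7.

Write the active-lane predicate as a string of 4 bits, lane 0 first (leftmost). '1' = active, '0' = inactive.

256-bit reg / 64-bit elem → 4 lanes
whilelt: lane j active iff 5+j < 7 → j < 2 → 2 active
bits (lane 0 leftmost): 1100

predicate = 1100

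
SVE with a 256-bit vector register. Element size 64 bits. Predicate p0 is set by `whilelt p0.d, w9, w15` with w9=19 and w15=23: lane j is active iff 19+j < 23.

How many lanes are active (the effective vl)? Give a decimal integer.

vl = 4

register lanes = 256/64 = 4
p0[j] = (19+j < 23); true for j=0..3 → 4 lanes set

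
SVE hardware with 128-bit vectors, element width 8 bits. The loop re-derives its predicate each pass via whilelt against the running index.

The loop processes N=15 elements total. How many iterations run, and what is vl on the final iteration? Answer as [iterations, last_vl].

128-bit reg / 8-bit elem → 16 lanes
iterations = ceil(15/16) = 1; final-pass vl = 15

[iterations, last_vl] = [1, 15]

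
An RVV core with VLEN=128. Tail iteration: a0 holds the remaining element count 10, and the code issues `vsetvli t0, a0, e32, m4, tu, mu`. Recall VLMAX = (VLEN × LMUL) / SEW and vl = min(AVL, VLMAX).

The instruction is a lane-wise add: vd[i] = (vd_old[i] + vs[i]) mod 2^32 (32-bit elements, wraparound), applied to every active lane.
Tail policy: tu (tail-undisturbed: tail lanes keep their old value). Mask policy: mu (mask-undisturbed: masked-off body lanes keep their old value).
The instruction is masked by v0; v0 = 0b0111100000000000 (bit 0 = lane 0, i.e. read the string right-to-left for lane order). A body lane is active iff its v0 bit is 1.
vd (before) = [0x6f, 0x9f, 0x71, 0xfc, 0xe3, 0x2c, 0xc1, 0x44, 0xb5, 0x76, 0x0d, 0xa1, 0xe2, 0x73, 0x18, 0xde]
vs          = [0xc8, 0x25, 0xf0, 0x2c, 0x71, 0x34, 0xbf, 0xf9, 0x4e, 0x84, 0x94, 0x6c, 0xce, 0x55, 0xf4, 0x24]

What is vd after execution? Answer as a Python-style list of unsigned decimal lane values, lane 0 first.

VLMAX = VLEN×LMUL/SEW = 128×4/32 = 16
vl = min(AVL, VLMAX) = min(10, 16) = 10
  i=0: mask-off/keep → 111
  i=1: mask-off/keep → 159
  i=2: mask-off/keep → 113
  i=3: mask-off/keep → 252
  i=4: mask-off/keep → 227
  i=5: mask-off/keep → 44
  i=6: mask-off/keep → 193
  i=7: mask-off/keep → 68
  i=8: mask-off/keep → 181
  i=9: mask-off/keep → 118
  i=10: tail/keep → 13
  i=11: tail/keep → 161
  i=12: tail/keep → 226
  i=13: tail/keep → 115
  i=14: tail/keep → 24
  i=15: tail/keep → 222

vd = [111, 159, 113, 252, 227, 44, 193, 68, 181, 118, 13, 161, 226, 115, 24, 222]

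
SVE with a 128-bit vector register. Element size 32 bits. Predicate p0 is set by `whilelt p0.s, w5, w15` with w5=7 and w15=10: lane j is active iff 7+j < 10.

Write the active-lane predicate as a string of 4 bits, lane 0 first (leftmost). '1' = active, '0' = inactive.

predicate = 1110

lane count: 128 div 32 = 4
p0[j] = (7+j < 10); true for j=0..2 → 3 lanes set
bits (lane 0 leftmost): 1110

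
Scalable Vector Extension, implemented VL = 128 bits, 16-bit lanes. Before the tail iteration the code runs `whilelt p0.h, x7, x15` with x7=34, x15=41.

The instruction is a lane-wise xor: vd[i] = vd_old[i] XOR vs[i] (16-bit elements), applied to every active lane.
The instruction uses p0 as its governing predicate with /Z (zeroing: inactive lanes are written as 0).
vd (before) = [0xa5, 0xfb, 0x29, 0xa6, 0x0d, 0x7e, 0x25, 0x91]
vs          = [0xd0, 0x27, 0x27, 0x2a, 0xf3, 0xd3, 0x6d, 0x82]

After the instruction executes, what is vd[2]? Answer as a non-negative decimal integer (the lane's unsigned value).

lane count: 128 div 16 = 8
whilelt: lane j active iff 34+j < 41 → j < 7 → 7 active
lane  0: xor(0xa5,0xd0) ⇒ 0x75
lane  1: xor(0xfb,0x27) ⇒ 0xdc
lane  2: xor(0x29,0x27) ⇒ 0x0e
lane  3: xor(0xa6,0x2a) ⇒ 0x8c
lane  4: xor(0x0d,0xf3) ⇒ 0xfe
lane  5: xor(0x7e,0xd3) ⇒ 0xad
lane  6: xor(0x25,0x6d) ⇒ 0x48
lane  7: tail/zero ⇒ 0x00

vd[2] = 14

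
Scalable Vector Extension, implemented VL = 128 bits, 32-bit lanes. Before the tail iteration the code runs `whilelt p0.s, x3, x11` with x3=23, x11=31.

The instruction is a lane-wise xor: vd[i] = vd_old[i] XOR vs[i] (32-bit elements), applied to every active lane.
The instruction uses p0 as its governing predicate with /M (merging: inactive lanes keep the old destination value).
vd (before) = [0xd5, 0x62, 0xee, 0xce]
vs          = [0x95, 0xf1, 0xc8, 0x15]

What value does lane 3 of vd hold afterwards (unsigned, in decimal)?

register lanes = 128/32 = 4
active while 23+j < 31, i.e. j ∈ [0,8) capped at 4 ⇒ 4
  i=0: xor(0xd5,0x95) → 64
  i=1: xor(0x62,0xf1) → 147
  i=2: xor(0xee,0xc8) → 38
  i=3: xor(0xce,0x15) → 219

vd[3] = 219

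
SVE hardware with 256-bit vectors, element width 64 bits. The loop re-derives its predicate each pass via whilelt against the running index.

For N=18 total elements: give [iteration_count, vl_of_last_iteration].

lane count: 256 div 64 = 4
N=18: ⌈18/4⌉ = 5 iters; last vl = 18 − 4×4 = 2

[iterations, last_vl] = [5, 2]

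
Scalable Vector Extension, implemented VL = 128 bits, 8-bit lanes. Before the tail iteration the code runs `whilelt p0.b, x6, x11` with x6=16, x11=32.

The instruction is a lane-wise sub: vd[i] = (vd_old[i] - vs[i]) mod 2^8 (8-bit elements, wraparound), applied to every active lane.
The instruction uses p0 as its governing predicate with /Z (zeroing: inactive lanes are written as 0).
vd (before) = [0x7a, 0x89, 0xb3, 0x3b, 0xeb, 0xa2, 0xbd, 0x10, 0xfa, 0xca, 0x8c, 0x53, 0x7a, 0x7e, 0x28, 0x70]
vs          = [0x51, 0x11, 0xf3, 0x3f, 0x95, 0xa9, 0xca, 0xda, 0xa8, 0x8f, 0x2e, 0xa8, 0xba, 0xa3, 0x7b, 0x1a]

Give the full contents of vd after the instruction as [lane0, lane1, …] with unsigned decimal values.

vd = [41, 120, 192, 252, 86, 249, 243, 54, 82, 59, 94, 171, 192, 219, 173, 86]

register lanes = 128/8 = 16
p0[j] = (16+j < 32); true for j=0..15 → 16 lanes set
[0] sub(0x7a,0x51) = 0x29
[1] sub(0x89,0x11) = 0x78
[2] sub(0xb3,0xf3) = 0xc0
[3] sub(0x3b,0x3f) = 0xfc
[4] sub(0xeb,0x95) = 0x56
[5] sub(0xa2,0xa9) = 0xf9
[6] sub(0xbd,0xca) = 0xf3
[7] sub(0x10,0xda) = 0x36
[8] sub(0xfa,0xa8) = 0x52
[9] sub(0xca,0x8f) = 0x3b
[10] sub(0x8c,0x2e) = 0x5e
[11] sub(0x53,0xa8) = 0xab
[12] sub(0x7a,0xba) = 0xc0
[13] sub(0x7e,0xa3) = 0xdb
[14] sub(0x28,0x7b) = 0xad
[15] sub(0x70,0x1a) = 0x56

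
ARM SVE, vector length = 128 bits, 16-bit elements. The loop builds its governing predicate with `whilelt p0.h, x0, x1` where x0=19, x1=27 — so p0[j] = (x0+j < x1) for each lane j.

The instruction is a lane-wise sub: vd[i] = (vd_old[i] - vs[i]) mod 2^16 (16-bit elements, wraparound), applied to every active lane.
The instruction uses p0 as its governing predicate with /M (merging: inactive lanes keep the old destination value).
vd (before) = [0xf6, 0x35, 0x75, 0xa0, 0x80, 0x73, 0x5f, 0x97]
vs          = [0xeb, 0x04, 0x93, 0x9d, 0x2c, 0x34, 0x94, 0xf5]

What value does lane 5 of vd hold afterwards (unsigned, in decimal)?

register lanes = 128/16 = 8
active while 19+j < 27, i.e. j ∈ [0,8) capped at 8 ⇒ 8
[0] sub(0xf6,0xeb) = 0x0b
[1] sub(0x35,0x04) = 0x31
[2] sub(0x75,0x93) = 0xffe2
[3] sub(0xa0,0x9d) = 0x03
[4] sub(0x80,0x2c) = 0x54
[5] sub(0x73,0x34) = 0x3f
[6] sub(0x5f,0x94) = 0xffcb
[7] sub(0x97,0xf5) = 0xffa2

vd[5] = 63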